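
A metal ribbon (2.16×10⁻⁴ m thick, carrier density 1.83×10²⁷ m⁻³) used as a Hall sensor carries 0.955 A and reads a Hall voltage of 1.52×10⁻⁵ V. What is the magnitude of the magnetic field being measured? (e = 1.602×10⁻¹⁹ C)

From V_H = IB/(n e t), B = V_H n e t / I.
B = (1.52×10⁻⁵)(1.83×10²⁷)(1.602×10⁻¹⁹)(2.16×10⁻⁴)/0.955 ≈ 1.01 T.

B ≈ 1.01 T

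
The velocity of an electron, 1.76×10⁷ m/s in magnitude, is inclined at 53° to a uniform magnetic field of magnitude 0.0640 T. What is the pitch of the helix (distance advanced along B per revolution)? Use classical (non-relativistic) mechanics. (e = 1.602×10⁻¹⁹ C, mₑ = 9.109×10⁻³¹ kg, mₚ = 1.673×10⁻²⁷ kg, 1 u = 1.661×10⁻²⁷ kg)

v∥ = v cosθ = 1.76×10⁷·cos53° ≈ 1.059×10⁷ m/s.
T = 2πm/(|q|B) = 2π(9.109×10⁻³¹)/((1.602×10⁻¹⁹)(0.0640)) ≈ 5.582×10⁻¹⁰ s.
pitch = v∥ T = (1.059×10⁷)(5.582×10⁻¹⁰) ≈ 5.91×10⁻³ m.

p ≈ 5.91×10⁻³ m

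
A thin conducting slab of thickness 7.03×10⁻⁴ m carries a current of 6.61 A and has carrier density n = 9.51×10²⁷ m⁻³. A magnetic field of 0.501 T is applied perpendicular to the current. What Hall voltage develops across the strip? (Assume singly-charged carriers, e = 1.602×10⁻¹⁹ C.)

V_H ≈ 3.09×10⁻⁶ V

V_H = IB/(n e t).
V_H = (6.61)(0.501)/((9.51×10²⁷)(1.602×10⁻¹⁹)(7.03×10⁻⁴)) ≈ 3.09×10⁻⁶ V.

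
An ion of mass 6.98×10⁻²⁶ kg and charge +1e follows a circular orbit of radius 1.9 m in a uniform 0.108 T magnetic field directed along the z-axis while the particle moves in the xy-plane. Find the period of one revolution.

T ≈ 2.53×10⁻⁵ s

The cyclotron period depends only on m, q, B: T = 2πm/(|q|B).
T = 2π(6.98×10⁻²⁶)/((1.602×10⁻¹⁹)(0.108)) ≈ 2.53×10⁻⁵ s.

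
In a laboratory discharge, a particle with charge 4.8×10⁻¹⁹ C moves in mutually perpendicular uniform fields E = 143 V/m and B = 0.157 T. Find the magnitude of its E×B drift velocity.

The steady drift has the magnetic force balancing the electric force, so v_d = E/B.
v_d = 143/0.157 = 911 m/s.

v_d ≈ 911 m/s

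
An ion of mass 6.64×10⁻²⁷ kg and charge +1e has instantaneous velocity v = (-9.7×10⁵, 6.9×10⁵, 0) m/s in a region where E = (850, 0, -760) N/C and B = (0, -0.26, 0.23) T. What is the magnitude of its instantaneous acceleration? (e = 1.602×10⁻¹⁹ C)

v×B = (1.59×10⁵, 2.23×10⁵, 2.52×10⁵) N/C.
E + v×B = (1.60×10⁵, 2.23×10⁵, 2.51×10⁵) N/C.
F = q(E + v×B) = (1.602×10⁻¹⁹ C)·(1.60×10⁵, 2.23×10⁵, 2.51×10⁵) = (2.56×10⁻¹⁴, 3.57×10⁻¹⁴, 4.03×10⁻¹⁴) N.
|a| = |F|/m = 5.961×10⁻¹⁴/6.64×10⁻²⁷ ≈ 8.98×10¹² m/s².

|a| ≈ 8.98×10¹² m/s²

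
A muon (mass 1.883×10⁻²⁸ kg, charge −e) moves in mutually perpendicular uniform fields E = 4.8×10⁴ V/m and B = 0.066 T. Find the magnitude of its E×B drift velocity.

v_d ≈ 7.3×10⁵ m/s

In crossed fields the guiding centre drifts at v_d = |E×B|/B² = E/B, independent of charge and mass.
v_d = 4.8×10⁴/0.066 = 7.3×10⁵ m/s.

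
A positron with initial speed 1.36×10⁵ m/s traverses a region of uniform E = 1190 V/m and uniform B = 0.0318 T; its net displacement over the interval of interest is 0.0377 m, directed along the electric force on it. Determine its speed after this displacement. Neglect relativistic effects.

v_f ≈ 3.97×10⁶ m/s

B does no work; ΔKE = |q|E d.
½mv_f² = ½mv₀² + |q|Ed = ½(9.109×10⁻³¹)(1.36×10⁵)² + (1.602×10⁻¹⁹)(1190)(0.0377) ≈ 8.424×10⁻²¹ J + 7.187×10⁻¹⁸ J ≈ 7.195×10⁻¹⁸ J.
v_f = √(2·7.195×10⁻¹⁸/9.109×10⁻³¹) ≈ 3.97×10⁶ m/s.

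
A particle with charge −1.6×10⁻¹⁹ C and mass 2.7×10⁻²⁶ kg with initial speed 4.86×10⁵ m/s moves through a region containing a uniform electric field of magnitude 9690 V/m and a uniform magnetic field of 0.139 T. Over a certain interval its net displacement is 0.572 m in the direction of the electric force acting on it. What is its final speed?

B does no work; ΔKE = |q|E d.
½mv_f² = ½mv₀² + |q|Ed = ½(2.7×10⁻²⁶)(4.86×10⁵)² + (1.6×10⁻¹⁹)(9690)(0.572) ≈ 3.189×10⁻¹⁵ J + 8.868×10⁻¹⁶ J ≈ 4.075×10⁻¹⁵ J.
v_f = √(2·4.075×10⁻¹⁵/2.7×10⁻²⁶) ≈ 5.49×10⁵ m/s.

v_f ≈ 5.49×10⁵ m/s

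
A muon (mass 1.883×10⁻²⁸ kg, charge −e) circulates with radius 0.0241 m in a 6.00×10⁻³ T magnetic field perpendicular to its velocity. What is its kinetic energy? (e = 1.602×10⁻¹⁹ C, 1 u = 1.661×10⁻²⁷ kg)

KE ≈ 8.89 eV

v = |q|Br/m, then KE = ½mv² = (qBr)²/(2m).
v = (1.602×10⁻¹⁹)(6.00×10⁻³)(0.0241)/1.883×10⁻²⁸ ≈ 1.230×10⁵ m/s.
KE = ½(1.883×10⁻²⁸)(1.230×10⁵)² ≈ 1.42×10⁻¹⁸ J = 8.89 eV.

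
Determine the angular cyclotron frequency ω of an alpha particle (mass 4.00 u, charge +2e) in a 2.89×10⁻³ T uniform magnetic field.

ω ≈ 1.39×10⁵ rad/s

ω = |q|B/m.
ω = (3.204×10⁻¹⁹)(2.89×10⁻³)/6.644×10⁻²⁷ ≈ 1.39×10⁵ rad/s.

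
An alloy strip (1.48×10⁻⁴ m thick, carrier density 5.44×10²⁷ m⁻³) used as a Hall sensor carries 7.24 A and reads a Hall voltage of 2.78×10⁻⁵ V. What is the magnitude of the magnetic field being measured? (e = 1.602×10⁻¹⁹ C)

From V_H = IB/(n e t), B = V_H n e t / I.
B = (2.78×10⁻⁵)(5.44×10²⁷)(1.602×10⁻¹⁹)(1.48×10⁻⁴)/7.24 ≈ 0.495 T.

B ≈ 0.495 T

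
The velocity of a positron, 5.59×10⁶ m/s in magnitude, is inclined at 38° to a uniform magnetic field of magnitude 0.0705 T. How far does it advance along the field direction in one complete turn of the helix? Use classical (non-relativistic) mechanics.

v∥ = v cosθ = 5.59×10⁶·cos38° ≈ 4.405×10⁶ m/s.
T = 2πm/(|q|B) = 2π(9.109×10⁻³¹)/((1.602×10⁻¹⁹)(0.0705)) ≈ 5.068×10⁻¹⁰ s.
pitch = v∥ T = (4.405×10⁶)(5.068×10⁻¹⁰) ≈ 2.23×10⁻³ m.

p ≈ 2.23×10⁻³ m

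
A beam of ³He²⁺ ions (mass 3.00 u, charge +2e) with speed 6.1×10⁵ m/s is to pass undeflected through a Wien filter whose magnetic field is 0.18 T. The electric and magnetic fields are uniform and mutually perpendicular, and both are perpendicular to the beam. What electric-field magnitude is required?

For straight-line motion qE = qvB, so E = vB.
E = 6.1×10⁵ × 0.18 = 1.1×10⁵ V/m.

E = 1.1×10⁵ V/m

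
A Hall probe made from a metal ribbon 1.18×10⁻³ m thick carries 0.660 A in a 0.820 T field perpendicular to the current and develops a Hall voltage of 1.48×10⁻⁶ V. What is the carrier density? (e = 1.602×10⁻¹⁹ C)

From V_H = IB/(n e t), n = IB/(V_H e t).
n = (0.660)(0.820)/((1.48×10⁻⁶)(1.602×10⁻¹⁹)(1.18×10⁻³)) ≈ 1.93×10²⁷ m⁻³.

n ≈ 1.93×10²⁷ m⁻³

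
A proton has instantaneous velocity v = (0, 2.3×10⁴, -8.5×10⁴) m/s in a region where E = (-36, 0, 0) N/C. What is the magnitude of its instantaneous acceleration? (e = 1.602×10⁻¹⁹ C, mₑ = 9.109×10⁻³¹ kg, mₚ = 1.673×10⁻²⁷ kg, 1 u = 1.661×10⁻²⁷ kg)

Only an electric field acts, so F = qE = (1.602×10⁻¹⁹ C)·(-36.0, 0, 0) = (-5.77×10⁻¹⁸, 0, 0) N.
|a| = |F|/m = 5.767×10⁻¹⁸/1.673×10⁻²⁷ ≈ 3.45×10⁹ m/s².

|a| ≈ 3.45×10⁹ m/s²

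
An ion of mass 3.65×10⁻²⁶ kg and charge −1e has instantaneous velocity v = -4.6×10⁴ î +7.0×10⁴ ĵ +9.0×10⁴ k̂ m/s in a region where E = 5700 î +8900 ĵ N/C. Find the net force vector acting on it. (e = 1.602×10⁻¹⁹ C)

Only an electric field acts, so F = qE = (−1.602×10⁻¹⁹ C)·(5700, 8900, 0) = (-9.13×10⁻¹⁶, -1.43×10⁻¹⁵, 0) N.

F ≈ (-9.13×10⁻¹⁶, -1.43×10⁻¹⁵, 0) N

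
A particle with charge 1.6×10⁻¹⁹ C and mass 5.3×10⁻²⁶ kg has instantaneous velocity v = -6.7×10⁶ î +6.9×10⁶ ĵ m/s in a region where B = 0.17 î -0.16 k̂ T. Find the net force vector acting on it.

F ≈ (-1.77×10⁻¹³, -1.72×10⁻¹³, -1.88×10⁻¹³) N

v×B = (-1.10×10⁶, -1.07×10⁶, -1.17×10⁶) N/C.
F = q v×B = (1.6×10⁻¹⁹ C)·(-1.10×10⁶, -1.07×10⁶, -1.17×10⁶) = (-1.77×10⁻¹³, -1.72×10⁻¹³, -1.88×10⁻¹³) N.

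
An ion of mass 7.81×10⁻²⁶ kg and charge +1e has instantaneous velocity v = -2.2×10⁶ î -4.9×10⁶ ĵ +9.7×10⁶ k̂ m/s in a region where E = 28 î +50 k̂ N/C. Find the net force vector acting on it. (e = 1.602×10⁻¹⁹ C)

Only an electric field acts, so F = qE = (1.602×10⁻¹⁹ C)·(28.0, 0, 50.0) = (4.49×10⁻¹⁸, 0, 8.01×10⁻¹⁸) N.

F ≈ (4.49×10⁻¹⁸, 0, 8.01×10⁻¹⁸) N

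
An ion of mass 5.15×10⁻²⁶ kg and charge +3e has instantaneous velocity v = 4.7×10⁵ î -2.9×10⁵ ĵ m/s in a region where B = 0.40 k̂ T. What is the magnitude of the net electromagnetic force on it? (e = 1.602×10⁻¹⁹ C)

v×B = (-1.16×10⁵, -1.88×10⁵, 0) N/C.
F = q v×B = (4.806×10⁻¹⁹ C)·(-1.16×10⁵, -1.88×10⁵, 0) = (-5.57×10⁻¹⁴, -9.04×10⁻¹⁴, 0) N.
|F| = 1.06×10⁻¹³ N.

|F| ≈ 1.06×10⁻¹³ N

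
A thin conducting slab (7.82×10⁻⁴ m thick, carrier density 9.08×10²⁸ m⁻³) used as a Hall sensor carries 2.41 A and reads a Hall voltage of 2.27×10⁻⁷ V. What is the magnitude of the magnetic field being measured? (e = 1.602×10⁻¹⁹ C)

From V_H = IB/(n e t), B = V_H n e t / I.
B = (2.27×10⁻⁷)(9.08×10²⁸)(1.602×10⁻¹⁹)(7.82×10⁻⁴)/2.41 ≈ 1.07 T.

B ≈ 1.07 T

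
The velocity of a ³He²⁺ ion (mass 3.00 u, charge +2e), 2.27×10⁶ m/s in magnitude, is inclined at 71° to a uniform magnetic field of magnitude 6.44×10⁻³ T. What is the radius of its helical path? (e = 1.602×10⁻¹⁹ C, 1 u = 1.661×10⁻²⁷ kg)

r ≈ 5.18 m

v⊥ = v sinθ = 2.27×10⁶·sin71° ≈ 2.146×10⁶ m/s.
r = m v⊥/(|q|B) = (4.983×10⁻²⁷)(2.146×10⁶)/((3.204×10⁻¹⁹)(6.44×10⁻³)) ≈ 5.18 m.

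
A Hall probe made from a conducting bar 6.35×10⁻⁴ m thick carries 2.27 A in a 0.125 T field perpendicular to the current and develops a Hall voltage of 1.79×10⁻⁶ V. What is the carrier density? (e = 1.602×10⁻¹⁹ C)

n ≈ 1.56×10²⁷ m⁻³

From V_H = IB/(n e t), n = IB/(V_H e t).
n = (2.27)(0.125)/((1.79×10⁻⁶)(1.602×10⁻¹⁹)(6.35×10⁻⁴)) ≈ 1.56×10²⁷ m⁻³.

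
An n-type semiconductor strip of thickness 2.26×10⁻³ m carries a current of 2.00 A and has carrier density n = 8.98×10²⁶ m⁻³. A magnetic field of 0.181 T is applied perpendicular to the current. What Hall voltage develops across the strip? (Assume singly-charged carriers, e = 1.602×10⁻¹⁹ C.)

V_H ≈ 1.11×10⁻⁶ V

V_H = IB/(n e t).
V_H = (2.00)(0.181)/((8.98×10²⁶)(1.602×10⁻¹⁹)(2.26×10⁻³)) ≈ 1.11×10⁻⁶ V.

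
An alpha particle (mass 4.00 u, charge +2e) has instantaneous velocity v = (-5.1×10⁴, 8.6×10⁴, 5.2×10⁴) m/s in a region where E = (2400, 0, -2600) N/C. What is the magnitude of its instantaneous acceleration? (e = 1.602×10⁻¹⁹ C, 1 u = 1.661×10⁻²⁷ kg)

|a| ≈ 1.71×10¹¹ m/s²

Only an electric field acts, so F = qE = (3.204×10⁻¹⁹ C)·(2400, 0, -2600) = (7.69×10⁻¹⁶, 0, -8.33×10⁻¹⁶) N.
|a| = |F|/m = 1.134×10⁻¹⁵/6.644×10⁻²⁷ ≈ 1.71×10¹¹ m/s².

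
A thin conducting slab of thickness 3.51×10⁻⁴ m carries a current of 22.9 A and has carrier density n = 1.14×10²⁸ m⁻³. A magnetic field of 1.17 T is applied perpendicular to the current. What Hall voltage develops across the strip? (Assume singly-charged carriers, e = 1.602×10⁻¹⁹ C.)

V_H = IB/(n e t).
V_H = (22.9)(1.17)/((1.14×10²⁸)(1.602×10⁻¹⁹)(3.51×10⁻⁴)) ≈ 4.18×10⁻⁵ V.

V_H ≈ 4.18×10⁻⁵ V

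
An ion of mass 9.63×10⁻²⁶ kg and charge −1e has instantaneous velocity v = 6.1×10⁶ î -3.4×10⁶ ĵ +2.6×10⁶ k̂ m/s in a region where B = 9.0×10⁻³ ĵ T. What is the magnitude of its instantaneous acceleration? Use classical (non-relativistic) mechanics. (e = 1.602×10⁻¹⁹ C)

|a| ≈ 9.93×10¹⁰ m/s²

v×B = (-2.34×10⁴, 0, 5.49×10⁴) N/C.
F = q v×B = (−1.602×10⁻¹⁹ C)·(-2.34×10⁴, 0, 5.49×10⁴) = (3.75×10⁻¹⁵, 0, -8.79×10⁻¹⁵) N.
|a| = |F|/m = 9.561×10⁻¹⁵/9.63×10⁻²⁶ ≈ 9.93×10¹⁰ m/s².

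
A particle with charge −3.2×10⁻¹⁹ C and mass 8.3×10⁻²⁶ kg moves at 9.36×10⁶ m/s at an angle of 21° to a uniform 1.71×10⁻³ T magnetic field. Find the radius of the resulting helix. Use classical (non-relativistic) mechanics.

r ≈ 509 m

v⊥ = v sinθ = 9.36×10⁶·sin21° ≈ 3.354×10⁶ m/s.
r = m v⊥/(|q|B) = (8.3×10⁻²⁶)(3.354×10⁶)/((3.2×10⁻¹⁹)(1.71×10⁻³)) ≈ 509 m.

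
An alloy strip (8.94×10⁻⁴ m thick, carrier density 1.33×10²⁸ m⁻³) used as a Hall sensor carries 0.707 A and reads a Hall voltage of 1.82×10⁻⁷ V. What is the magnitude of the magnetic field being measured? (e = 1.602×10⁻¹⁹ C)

B ≈ 0.490 T

From V_H = IB/(n e t), B = V_H n e t / I.
B = (1.82×10⁻⁷)(1.33×10²⁸)(1.602×10⁻¹⁹)(8.94×10⁻⁴)/0.707 ≈ 0.490 T.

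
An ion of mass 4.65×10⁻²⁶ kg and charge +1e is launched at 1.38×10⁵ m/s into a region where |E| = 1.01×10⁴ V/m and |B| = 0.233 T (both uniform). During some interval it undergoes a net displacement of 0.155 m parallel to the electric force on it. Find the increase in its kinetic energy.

ΔKE ≈ 2.51×10⁻¹⁶ J

The magnetic force is always ⟂ v and does no work; only the electric force changes KE.
ΔKE = F_E · d = |q|E d = (1.602×10⁻¹⁹)(1.01×10⁴)(0.155) ≈ 2.51×10⁻¹⁶ J.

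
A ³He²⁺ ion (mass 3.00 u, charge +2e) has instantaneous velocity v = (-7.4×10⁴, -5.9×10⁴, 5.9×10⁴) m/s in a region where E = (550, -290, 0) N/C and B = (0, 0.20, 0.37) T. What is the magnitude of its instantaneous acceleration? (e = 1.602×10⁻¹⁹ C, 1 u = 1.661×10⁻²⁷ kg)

v×B = (-3.36×10⁴, 2.74×10⁴, -1.48×10⁴) N/C.
E + v×B = (-3.31×10⁴, 2.71×10⁴, -1.48×10⁴) N/C.
F = q(E + v×B) = (3.204×10⁻¹⁹ C)·(-3.31×10⁴, 2.71×10⁴, -1.48×10⁴) = (-1.06×10⁻¹⁴, 8.68×10⁻¹⁵, -4.74×10⁻¹⁵) N.
|a| = |F|/m = 1.450×10⁻¹⁴/4.983×10⁻²⁷ ≈ 2.91×10¹² m/s².

|a| ≈ 2.91×10¹² m/s²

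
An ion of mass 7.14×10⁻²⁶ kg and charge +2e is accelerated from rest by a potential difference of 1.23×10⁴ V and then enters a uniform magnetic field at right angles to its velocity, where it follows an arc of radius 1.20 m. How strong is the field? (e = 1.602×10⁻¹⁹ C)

B ≈ 0.0617 T

v = √(2|q|V/m) = √(2·3.204×10⁻¹⁹·1.23×10⁴/7.14×10⁻²⁶) ≈ 3.322×10⁵ m/s.
B = mv/(|q|r) = (7.14×10⁻²⁶)(3.322×10⁵)/((3.204×10⁻¹⁹)(1.20)) ≈ 0.0617 T.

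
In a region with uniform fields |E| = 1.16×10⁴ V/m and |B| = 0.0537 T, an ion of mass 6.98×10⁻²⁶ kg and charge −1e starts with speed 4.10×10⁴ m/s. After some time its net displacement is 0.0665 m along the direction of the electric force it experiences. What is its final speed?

B does no work; ΔKE = |q|E d.
½mv_f² = ½mv₀² + |q|Ed = ½(6.98×10⁻²⁶)(4.10×10⁴)² + (1.602×10⁻¹⁹)(1.16×10⁴)(0.0665) ≈ 5.867×10⁻¹⁷ J + 1.236×10⁻¹⁶ J ≈ 1.822×10⁻¹⁶ J.
v_f = √(2·1.822×10⁻¹⁶/6.98×10⁻²⁶) ≈ 7.23×10⁴ m/s.

v_f ≈ 7.23×10⁴ m/s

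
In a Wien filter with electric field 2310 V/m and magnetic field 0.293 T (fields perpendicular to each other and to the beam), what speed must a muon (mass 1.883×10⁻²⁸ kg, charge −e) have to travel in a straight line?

Straight-line motion ⇒ electric and magnetic forces cancel, so E = vB.
v = E/B = 2310/0.293 = 7880 m/s.

v = 7880 m/s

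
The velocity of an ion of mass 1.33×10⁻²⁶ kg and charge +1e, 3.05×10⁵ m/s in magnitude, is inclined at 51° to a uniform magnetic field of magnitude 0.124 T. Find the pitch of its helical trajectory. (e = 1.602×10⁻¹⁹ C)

p ≈ 0.807 m

v∥ = v cosθ = 3.05×10⁵·cos51° ≈ 1.919×10⁵ m/s.
T = 2πm/(|q|B) = 2π(1.33×10⁻²⁶)/((1.602×10⁻¹⁹)(0.124)) ≈ 4.207×10⁻⁶ s.
pitch = v∥ T = (1.919×10⁵)(4.207×10⁻⁶) ≈ 0.807 m.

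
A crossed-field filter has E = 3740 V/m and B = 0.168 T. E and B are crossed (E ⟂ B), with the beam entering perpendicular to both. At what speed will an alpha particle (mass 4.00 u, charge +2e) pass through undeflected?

v = 2.23×10⁴ m/s

For undeflected motion the electric and magnetic forces balance: qE = qvB.
v = E/B = 3740/0.168 = 2.23×10⁴ m/s.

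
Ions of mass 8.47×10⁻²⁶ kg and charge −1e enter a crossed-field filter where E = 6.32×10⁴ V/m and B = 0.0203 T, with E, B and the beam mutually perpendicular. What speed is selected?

Zero net Lorentz force requires |qE| = |q v×B|, i.e. E = vB.
v = E/B = 6.32×10⁴/0.0203 = 3.11×10⁶ m/s.

v = 3.11×10⁶ m/s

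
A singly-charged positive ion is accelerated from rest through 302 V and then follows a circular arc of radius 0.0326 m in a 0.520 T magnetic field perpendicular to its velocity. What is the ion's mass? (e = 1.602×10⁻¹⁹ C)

Combine |q|V = ½mv² and r = mv/(|q|B): eliminate v to get m = qB²r²/(2V).
m = (1.602×10⁻¹⁹)(0.520)²(0.0326)²/(2·302) ≈ 7.62×10⁻²⁶ kg.

m ≈ 7.62×10⁻²⁶ kg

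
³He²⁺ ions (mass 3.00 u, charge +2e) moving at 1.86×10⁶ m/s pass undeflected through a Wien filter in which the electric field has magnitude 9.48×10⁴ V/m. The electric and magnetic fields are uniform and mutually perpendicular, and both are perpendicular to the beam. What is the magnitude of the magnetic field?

B = 0.0510 T

Balance of forces in the selector: qE = qvB ⇒ B = E/v.
B = 9.48×10⁴/1.86×10⁶ = 0.0510 T.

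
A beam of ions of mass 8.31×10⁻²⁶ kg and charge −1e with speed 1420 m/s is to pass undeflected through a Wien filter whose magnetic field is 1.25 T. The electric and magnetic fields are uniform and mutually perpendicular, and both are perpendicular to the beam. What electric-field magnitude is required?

For straight-line motion qE = qvB, so E = vB.
E = 1420 × 1.25 = 1780 V/m.

E = 1780 V/m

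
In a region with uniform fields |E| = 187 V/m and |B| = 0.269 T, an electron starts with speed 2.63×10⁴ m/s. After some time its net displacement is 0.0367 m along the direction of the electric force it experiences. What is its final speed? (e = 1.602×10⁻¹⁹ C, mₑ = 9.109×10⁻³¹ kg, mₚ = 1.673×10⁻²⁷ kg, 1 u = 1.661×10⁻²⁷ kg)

v_f ≈ 1.55×10⁶ m/s

B does no work; ΔKE = |q|E d.
½mv_f² = ½mv₀² + |q|Ed = ½(9.109×10⁻³¹)(2.63×10⁴)² + (1.602×10⁻¹⁹)(187)(0.0367) ≈ 3.150×10⁻²² J + 1.099×10⁻¹⁸ J ≈ 1.100×10⁻¹⁸ J.
v_f = √(2·1.100×10⁻¹⁸/9.109×10⁻³¹) ≈ 1.55×10⁶ m/s.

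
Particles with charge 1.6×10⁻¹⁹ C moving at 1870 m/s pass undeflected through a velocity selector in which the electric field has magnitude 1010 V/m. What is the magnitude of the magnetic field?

B = 0.540 T

Balance of forces in the selector: qE = qvB ⇒ B = E/v.
B = 1010/1870 = 0.540 T.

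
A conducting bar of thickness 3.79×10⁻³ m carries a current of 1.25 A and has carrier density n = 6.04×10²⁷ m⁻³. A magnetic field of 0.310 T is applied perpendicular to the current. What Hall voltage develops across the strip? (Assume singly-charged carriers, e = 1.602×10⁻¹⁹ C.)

V_H ≈ 1.06×10⁻⁷ V

V_H = IB/(n e t).
V_H = (1.25)(0.310)/((6.04×10²⁷)(1.602×10⁻¹⁹)(3.79×10⁻³)) ≈ 1.06×10⁻⁷ V.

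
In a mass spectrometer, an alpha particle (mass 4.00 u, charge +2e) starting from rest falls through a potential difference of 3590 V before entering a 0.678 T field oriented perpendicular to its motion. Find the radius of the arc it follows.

Acceleration: |q|V = ½mv² ⇒ v = √(2|q|V/m) = √(2·3.204×10⁻¹⁹·3590/6.644×10⁻²⁷) ≈ 5.884×10⁵ m/s.
In the field: r = mv/(|q|B) = (6.644×10⁻²⁷)(5.884×10⁵)/((3.204×10⁻¹⁹)(0.678)) ≈ 0.0180 m.

r ≈ 0.0180 m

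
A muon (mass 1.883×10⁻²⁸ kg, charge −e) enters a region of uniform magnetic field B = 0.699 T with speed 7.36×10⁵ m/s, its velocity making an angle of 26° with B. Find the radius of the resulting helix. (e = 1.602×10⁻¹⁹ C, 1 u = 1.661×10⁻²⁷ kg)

r ≈ 5.43×10⁻⁴ m

v⊥ = v sinθ = 7.36×10⁵·sin26° ≈ 3.226×10⁵ m/s.
r = m v⊥/(|q|B) = (1.883×10⁻²⁸)(3.226×10⁵)/((1.602×10⁻¹⁹)(0.699)) ≈ 5.43×10⁻⁴ m.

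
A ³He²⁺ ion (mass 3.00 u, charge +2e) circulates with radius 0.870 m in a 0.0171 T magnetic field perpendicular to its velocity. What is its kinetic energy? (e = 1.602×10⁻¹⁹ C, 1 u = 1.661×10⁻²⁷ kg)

KE ≈ 1.42×10⁴ eV

v = |q|Br/m, then KE = ½mv² = (qBr)²/(2m).
v = (3.204×10⁻¹⁹)(0.0171)(0.870)/4.983×10⁻²⁷ ≈ 9.566×10⁵ m/s.
KE = ½(4.983×10⁻²⁷)(9.566×10⁵)² ≈ 2.28×10⁻¹⁵ J = 1.42×10⁴ eV.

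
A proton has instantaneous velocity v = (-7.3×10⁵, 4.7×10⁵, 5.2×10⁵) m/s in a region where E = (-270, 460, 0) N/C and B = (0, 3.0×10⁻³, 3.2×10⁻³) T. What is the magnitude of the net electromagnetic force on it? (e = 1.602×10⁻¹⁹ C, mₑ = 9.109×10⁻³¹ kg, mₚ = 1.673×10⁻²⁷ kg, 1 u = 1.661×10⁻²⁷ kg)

v×B = (-56.0, 2340, -2190) N/C.
E + v×B = (-326, 2800, -2190) N/C.
F = q(E + v×B) = (1.602×10⁻¹⁹ C)·(-326, 2800, -2190) = (-5.22×10⁻¹⁷, 4.48×10⁻¹⁶, -3.51×10⁻¹⁶) N.
|F| = 5.71×10⁻¹⁶ N.

|F| ≈ 5.71×10⁻¹⁶ N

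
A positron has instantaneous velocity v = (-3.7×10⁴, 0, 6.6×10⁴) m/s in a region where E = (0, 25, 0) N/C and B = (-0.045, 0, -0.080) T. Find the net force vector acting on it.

F ≈ (0, -9.46×10⁻¹⁶, 0) N

v×B = (0, -5930, 0) N/C.
E + v×B = (0, -5900, 0) N/C.
F = q(E + v×B) = (1.602×10⁻¹⁹ C)·(0, -5900, 0) = (0, -9.46×10⁻¹⁶, 0) N.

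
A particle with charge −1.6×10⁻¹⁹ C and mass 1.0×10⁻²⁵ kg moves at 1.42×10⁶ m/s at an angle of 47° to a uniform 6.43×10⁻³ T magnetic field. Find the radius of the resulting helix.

r ≈ 101 m

v⊥ = v sinθ = 1.42×10⁶·sin47° ≈ 1.039×10⁶ m/s.
r = m v⊥/(|q|B) = (1.0×10⁻²⁵)(1.039×10⁶)/((1.6×10⁻¹⁹)(6.43×10⁻³)) ≈ 101 m.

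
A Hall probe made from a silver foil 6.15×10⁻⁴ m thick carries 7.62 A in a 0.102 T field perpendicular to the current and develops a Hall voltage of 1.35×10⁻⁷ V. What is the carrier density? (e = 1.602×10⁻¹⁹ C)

n ≈ 5.84×10²⁸ m⁻³

From V_H = IB/(n e t), n = IB/(V_H e t).
n = (7.62)(0.102)/((1.35×10⁻⁷)(1.602×10⁻¹⁹)(6.15×10⁻⁴)) ≈ 5.84×10²⁸ m⁻³.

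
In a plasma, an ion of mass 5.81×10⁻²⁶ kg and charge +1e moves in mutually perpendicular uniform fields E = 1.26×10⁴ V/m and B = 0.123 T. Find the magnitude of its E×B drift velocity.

The E×B drift speed is v_d = E/B.
v_d = 1.26×10⁴/0.123 = 1.02×10⁵ m/s.

v_d ≈ 1.02×10⁵ m/s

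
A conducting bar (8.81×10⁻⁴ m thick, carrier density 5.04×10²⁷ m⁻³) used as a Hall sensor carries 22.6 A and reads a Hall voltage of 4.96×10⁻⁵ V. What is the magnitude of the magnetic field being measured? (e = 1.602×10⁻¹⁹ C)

From V_H = IB/(n e t), B = V_H n e t / I.
B = (4.96×10⁻⁵)(5.04×10²⁷)(1.602×10⁻¹⁹)(8.81×10⁻⁴)/22.6 ≈ 1.56 T.

B ≈ 1.56 T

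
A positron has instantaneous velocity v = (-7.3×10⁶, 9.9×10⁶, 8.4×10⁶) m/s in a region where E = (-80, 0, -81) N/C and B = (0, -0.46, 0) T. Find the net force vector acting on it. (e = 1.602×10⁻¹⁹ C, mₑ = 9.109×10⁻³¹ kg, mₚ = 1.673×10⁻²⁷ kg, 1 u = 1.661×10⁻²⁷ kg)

v×B = (3.86×10⁶, 0, 3.36×10⁶) N/C.
E + v×B = (3.86×10⁶, 0, 3.36×10⁶) N/C.
F = q(E + v×B) = (1.602×10⁻¹⁹ C)·(3.86×10⁶, 0, 3.36×10⁶) = (6.19×10⁻¹³, 0, 5.38×10⁻¹³) N.

F ≈ (6.19×10⁻¹³, 0, 5.38×10⁻¹³) N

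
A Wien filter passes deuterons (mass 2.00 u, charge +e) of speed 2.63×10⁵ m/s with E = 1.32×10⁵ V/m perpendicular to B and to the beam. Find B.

Balance of forces in the selector: qE = qvB ⇒ B = E/v.
B = 1.32×10⁵/2.63×10⁵ = 0.502 T.

B = 0.502 T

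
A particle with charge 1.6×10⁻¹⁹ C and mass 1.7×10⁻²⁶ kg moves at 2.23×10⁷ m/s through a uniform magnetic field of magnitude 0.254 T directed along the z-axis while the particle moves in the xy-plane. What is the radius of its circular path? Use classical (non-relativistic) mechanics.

The magnetic force provides the centripetal force: |q|vB = mv²/r.
r = mv/(|q|B) = (1.7×10⁻²⁶)(2.23×10⁷)/((1.6×10⁻¹⁹)(0.254)) ≈ 9.33 m.

r ≈ 9.33 m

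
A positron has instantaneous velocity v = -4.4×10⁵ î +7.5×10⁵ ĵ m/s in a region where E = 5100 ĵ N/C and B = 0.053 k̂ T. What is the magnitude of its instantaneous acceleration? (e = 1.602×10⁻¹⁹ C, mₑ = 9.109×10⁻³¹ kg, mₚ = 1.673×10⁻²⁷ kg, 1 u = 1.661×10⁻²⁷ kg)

v×B = (3.98×10⁴, 2.33×10⁴, 0) N/C.
E + v×B = (3.98×10⁴, 2.84×10⁴, 0) N/C.
F = q(E + v×B) = (1.602×10⁻¹⁹ C)·(3.98×10⁴, 2.84×10⁴, 0) = (6.37×10⁻¹⁵, 4.55×10⁻¹⁵, 0) N.
|a| = |F|/m = 7.828×10⁻¹⁵/9.109×10⁻³¹ ≈ 8.59×10¹⁵ m/s².

|a| ≈ 8.59×10¹⁵ m/s²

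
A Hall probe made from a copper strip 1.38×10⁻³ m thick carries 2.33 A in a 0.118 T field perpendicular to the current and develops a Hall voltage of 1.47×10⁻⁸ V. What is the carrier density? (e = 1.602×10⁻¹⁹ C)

n ≈ 8.46×10²⁸ m⁻³

From V_H = IB/(n e t), n = IB/(V_H e t).
n = (2.33)(0.118)/((1.47×10⁻⁸)(1.602×10⁻¹⁹)(1.38×10⁻³)) ≈ 8.46×10²⁸ m⁻³.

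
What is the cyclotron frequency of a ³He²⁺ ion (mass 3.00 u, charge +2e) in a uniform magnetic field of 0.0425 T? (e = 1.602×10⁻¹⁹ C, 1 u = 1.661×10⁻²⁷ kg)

f ≈ 4.35×10⁵ Hz

f = |q|B/(2πm).
f = (3.204×10⁻¹⁹)(0.0425)/(2π·4.983×10⁻²⁷) ≈ 4.35×10⁵ Hz.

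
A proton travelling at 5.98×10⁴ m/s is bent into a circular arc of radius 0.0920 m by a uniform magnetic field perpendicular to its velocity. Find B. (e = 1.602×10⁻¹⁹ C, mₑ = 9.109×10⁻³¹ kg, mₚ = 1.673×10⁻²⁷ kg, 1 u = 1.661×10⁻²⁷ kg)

B ≈ 6.79×10⁻³ T

From |q|vB = mv²/r, B = mv/(|q|r).
B = (1.673×10⁻²⁷)(5.98×10⁴)/((1.602×10⁻¹⁹)(0.0920)) ≈ 6.79×10⁻³ T.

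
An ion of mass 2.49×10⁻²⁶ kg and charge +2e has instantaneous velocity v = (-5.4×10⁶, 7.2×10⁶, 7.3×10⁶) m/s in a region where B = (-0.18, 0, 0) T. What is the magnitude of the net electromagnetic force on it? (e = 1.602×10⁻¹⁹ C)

v×B = (0, -1.31×10⁶, 1.30×10⁶) N/C.
F = q v×B = (3.204×10⁻¹⁹ C)·(0, -1.31×10⁶, 1.30×10⁶) = (0, -4.21×10⁻¹³, 4.15×10⁻¹³) N.
|F| = 5.91×10⁻¹³ N.

|F| ≈ 5.91×10⁻¹³ N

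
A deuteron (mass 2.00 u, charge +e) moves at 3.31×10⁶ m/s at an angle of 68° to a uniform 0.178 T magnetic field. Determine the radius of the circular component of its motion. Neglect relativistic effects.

v⊥ = v sinθ = 3.31×10⁶·sin68° ≈ 3.069×10⁶ m/s.
r = m v⊥/(|q|B) = (3.322×10⁻²⁷)(3.069×10⁶)/((1.602×10⁻¹⁹)(0.178)) ≈ 0.358 m.

r ≈ 0.358 m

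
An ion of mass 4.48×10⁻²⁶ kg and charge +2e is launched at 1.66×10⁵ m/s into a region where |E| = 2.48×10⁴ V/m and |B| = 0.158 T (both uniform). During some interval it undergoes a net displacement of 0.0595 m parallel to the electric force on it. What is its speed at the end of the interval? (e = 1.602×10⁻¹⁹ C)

B does no work; ΔKE = |q|E d.
½mv_f² = ½mv₀² + |q|Ed = ½(4.48×10⁻²⁶)(1.66×10⁵)² + (3.204×10⁻¹⁹)(2.48×10⁴)(0.0595) ≈ 6.173×10⁻¹⁶ J + 4.728×10⁻¹⁶ J ≈ 1.090×10⁻¹⁵ J.
v_f = √(2·1.090×10⁻¹⁵/4.48×10⁻²⁶) ≈ 2.21×10⁵ m/s.

v_f ≈ 2.21×10⁵ m/s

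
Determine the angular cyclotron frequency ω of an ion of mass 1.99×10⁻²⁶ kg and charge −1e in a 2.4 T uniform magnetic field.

ω = |q|B/m.
ω = (1.602×10⁻¹⁹)(2.4)/1.99×10⁻²⁶ ≈ 1.9×10⁷ rad/s.

ω ≈ 1.9×10⁷ rad/s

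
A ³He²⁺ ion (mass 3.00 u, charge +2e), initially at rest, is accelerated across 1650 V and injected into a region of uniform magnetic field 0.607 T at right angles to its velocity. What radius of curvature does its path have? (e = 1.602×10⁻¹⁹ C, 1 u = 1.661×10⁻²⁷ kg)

r ≈ 0.0118 m

Acceleration: |q|V = ½mv² ⇒ v = √(2|q|V/m) = √(2·3.204×10⁻¹⁹·1650/4.983×10⁻²⁷) ≈ 4.606×10⁵ m/s.
In the field: r = mv/(|q|B) = (4.983×10⁻²⁷)(4.606×10⁵)/((3.204×10⁻¹⁹)(0.607)) ≈ 0.0118 m.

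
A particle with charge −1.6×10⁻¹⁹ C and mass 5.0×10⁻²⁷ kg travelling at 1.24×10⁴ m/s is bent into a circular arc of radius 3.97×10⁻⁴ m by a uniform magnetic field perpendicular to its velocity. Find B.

From |q|vB = mv²/r, B = mv/(|q|r).
B = (5.0×10⁻²⁷)(1.24×10⁴)/((1.6×10⁻¹⁹)(3.97×10⁻⁴)) ≈ 0.976 T.

B ≈ 0.976 T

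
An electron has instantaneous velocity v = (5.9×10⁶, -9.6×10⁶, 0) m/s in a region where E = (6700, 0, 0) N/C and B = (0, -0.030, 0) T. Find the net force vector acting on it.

F ≈ (-1.07×10⁻¹⁵, 0, 2.84×10⁻¹⁴) N

v×B = (0, 0, -1.77×10⁵) N/C.
E + v×B = (6700, 0, -1.77×10⁵) N/C.
F = q(E + v×B) = (−1.602×10⁻¹⁹ C)·(6700, 0, -1.77×10⁵) = (-1.07×10⁻¹⁵, 0, 2.84×10⁻¹⁴) N.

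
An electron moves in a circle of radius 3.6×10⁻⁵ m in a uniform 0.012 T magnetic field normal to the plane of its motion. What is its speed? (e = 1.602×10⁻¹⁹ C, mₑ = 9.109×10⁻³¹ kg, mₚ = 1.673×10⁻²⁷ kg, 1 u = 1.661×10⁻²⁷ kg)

v ≈ 7.6×10⁴ m/s

From |q|vB = mv²/r, v = |q|Br/m.
v = (1.602×10⁻¹⁹)(0.012)(3.6×10⁻⁵)/9.109×10⁻³¹ ≈ 7.6×10⁴ m/s.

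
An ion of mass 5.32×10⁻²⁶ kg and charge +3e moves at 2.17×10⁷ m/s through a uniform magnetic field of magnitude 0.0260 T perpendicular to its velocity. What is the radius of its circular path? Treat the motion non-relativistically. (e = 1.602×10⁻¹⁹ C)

r ≈ 92.4 m

The magnetic force provides the centripetal force: |q|vB = mv²/r.
r = mv/(|q|B) = (5.32×10⁻²⁶)(2.17×10⁷)/((4.806×10⁻¹⁹)(0.0260)) ≈ 92.4 m.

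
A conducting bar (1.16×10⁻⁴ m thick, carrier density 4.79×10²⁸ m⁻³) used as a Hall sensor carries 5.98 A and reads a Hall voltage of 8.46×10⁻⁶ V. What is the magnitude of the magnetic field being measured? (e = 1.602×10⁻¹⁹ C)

B ≈ 1.26 T

From V_H = IB/(n e t), B = V_H n e t / I.
B = (8.46×10⁻⁶)(4.79×10²⁸)(1.602×10⁻¹⁹)(1.16×10⁻⁴)/5.98 ≈ 1.26 T.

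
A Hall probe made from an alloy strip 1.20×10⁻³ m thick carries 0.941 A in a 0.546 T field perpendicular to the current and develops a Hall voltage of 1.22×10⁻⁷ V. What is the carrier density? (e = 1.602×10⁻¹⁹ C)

n ≈ 2.19×10²⁸ m⁻³

From V_H = IB/(n e t), n = IB/(V_H e t).
n = (0.941)(0.546)/((1.22×10⁻⁷)(1.602×10⁻¹⁹)(1.20×10⁻³)) ≈ 2.19×10²⁸ m⁻³.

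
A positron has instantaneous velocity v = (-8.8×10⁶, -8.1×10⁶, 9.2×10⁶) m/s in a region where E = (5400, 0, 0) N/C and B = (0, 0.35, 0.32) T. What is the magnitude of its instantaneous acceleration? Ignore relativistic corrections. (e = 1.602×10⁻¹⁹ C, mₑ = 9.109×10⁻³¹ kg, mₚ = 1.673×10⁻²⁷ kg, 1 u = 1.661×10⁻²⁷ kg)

v×B = (-5.81×10⁶, 2.82×10⁶, -3.08×10⁶) N/C.
E + v×B = (-5.81×10⁶, 2.82×10⁶, -3.08×10⁶) N/C.
F = q(E + v×B) = (1.602×10⁻¹⁹ C)·(-5.81×10⁶, 2.82×10⁶, -3.08×10⁶) = (-9.30×10⁻¹³, 4.51×10⁻¹³, -4.93×10⁻¹³) N.
|a| = |F|/m = 1.146×10⁻¹²/9.109×10⁻³¹ ≈ 1.26×10¹⁸ m/s².

|a| ≈ 1.26×10¹⁸ m/s²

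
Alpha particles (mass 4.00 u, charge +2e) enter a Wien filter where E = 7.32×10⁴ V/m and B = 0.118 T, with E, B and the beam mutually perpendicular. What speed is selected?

Straight-line motion ⇒ electric and magnetic forces cancel, so E = vB.
v = E/B = 7.32×10⁴/0.118 = 6.20×10⁵ m/s.

v = 6.20×10⁵ m/s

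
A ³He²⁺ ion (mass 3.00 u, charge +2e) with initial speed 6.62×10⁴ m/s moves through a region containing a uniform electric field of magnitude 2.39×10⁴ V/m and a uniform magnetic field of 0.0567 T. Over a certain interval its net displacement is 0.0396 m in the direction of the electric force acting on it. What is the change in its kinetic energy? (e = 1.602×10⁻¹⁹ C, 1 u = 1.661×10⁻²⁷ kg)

ΔKE ≈ 3.03×10⁻¹⁶ J

The magnetic force is always ⟂ v and does no work; only the electric force changes KE.
ΔKE = F_E · d = |q|E d = (3.204×10⁻¹⁹)(2.39×10⁴)(0.0396) ≈ 3.03×10⁻¹⁶ J.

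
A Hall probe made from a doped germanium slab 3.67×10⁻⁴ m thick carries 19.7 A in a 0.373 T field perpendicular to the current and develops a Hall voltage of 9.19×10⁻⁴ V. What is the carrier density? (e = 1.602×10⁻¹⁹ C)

From V_H = IB/(n e t), n = IB/(V_H e t).
n = (19.7)(0.373)/((9.19×10⁻⁴)(1.602×10⁻¹⁹)(3.67×10⁻⁴)) ≈ 1.36×10²⁶ m⁻³.

n ≈ 1.36×10²⁶ m⁻³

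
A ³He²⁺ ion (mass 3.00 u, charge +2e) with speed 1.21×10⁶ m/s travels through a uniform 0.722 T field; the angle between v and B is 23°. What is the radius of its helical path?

v⊥ = v sinθ = 1.21×10⁶·sin23° ≈ 4.728×10⁵ m/s.
r = m v⊥/(|q|B) = (4.983×10⁻²⁷)(4.728×10⁵)/((3.204×10⁻¹⁹)(0.722)) ≈ 0.0102 m.

r ≈ 0.0102 m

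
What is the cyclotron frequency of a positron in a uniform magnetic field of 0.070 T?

f ≈ 2.0×10⁹ Hz

f = |q|B/(2πm).
f = (1.602×10⁻¹⁹)(0.070)/(2π·9.109×10⁻³¹) ≈ 2.0×10⁹ Hz.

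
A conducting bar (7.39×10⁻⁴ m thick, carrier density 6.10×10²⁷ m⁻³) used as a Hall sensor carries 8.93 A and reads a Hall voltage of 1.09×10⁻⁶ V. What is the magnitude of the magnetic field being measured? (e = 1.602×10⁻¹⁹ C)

B ≈ 0.0881 T

From V_H = IB/(n e t), B = V_H n e t / I.
B = (1.09×10⁻⁶)(6.10×10²⁷)(1.602×10⁻¹⁹)(7.39×10⁻⁴)/8.93 ≈ 0.0881 T.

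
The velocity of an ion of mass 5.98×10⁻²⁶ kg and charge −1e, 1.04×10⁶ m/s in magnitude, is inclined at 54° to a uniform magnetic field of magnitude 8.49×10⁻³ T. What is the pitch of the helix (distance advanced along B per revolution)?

v∥ = v cosθ = 1.04×10⁶·cos54° ≈ 6.113×10⁵ m/s.
T = 2πm/(|q|B) = 2π(5.98×10⁻²⁶)/((1.602×10⁻¹⁹)(8.49×10⁻³)) ≈ 2.763×10⁻⁴ s.
pitch = v∥ T = (6.113×10⁵)(2.763×10⁻⁴) ≈ 169 m.

p ≈ 169 m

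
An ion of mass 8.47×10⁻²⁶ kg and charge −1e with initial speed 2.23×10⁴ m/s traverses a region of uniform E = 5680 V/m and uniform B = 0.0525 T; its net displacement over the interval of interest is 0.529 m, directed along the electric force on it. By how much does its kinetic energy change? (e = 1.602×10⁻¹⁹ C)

ΔKE ≈ 4.81×10⁻¹⁶ J

The magnetic force is always ⟂ v and does no work; only the electric force changes KE.
ΔKE = F_E · d = |q|E d = (1.602×10⁻¹⁹)(5680)(0.529) ≈ 4.81×10⁻¹⁶ J.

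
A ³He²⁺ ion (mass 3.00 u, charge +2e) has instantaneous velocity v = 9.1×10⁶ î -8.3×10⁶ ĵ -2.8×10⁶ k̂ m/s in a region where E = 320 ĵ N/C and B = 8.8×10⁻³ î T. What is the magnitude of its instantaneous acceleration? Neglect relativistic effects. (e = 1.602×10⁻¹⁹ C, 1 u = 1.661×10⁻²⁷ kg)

v×B = (0, -2.46×10⁴, 7.30×10⁴) N/C.
E + v×B = (0, -2.43×10⁴, 7.30×10⁴) N/C.
F = q(E + v×B) = (3.204×10⁻¹⁹ C)·(0, -2.43×10⁴, 7.30×10⁴) = (0, -7.79×10⁻¹⁵, 2.34×10⁻¹⁴) N.
|a| = |F|/m = 2.467×10⁻¹⁴/4.983×10⁻²⁷ ≈ 4.95×10¹² m/s².

|a| ≈ 4.95×10¹² m/s²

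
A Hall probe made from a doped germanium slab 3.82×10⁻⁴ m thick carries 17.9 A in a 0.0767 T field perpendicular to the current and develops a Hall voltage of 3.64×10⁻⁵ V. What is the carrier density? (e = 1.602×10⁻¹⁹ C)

n ≈ 6.16×10²⁶ m⁻³

From V_H = IB/(n e t), n = IB/(V_H e t).
n = (17.9)(0.0767)/((3.64×10⁻⁵)(1.602×10⁻¹⁹)(3.82×10⁻⁴)) ≈ 6.16×10²⁶ m⁻³.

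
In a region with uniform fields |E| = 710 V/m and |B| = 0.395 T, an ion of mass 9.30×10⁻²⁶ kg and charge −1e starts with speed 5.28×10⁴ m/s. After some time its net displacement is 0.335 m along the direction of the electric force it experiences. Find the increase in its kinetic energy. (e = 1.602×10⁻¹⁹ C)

ΔKE ≈ 3.81×10⁻¹⁷ J

The magnetic force is always ⟂ v and does no work; only the electric force changes KE.
ΔKE = F_E · d = |q|E d = (1.602×10⁻¹⁹)(710)(0.335) ≈ 3.81×10⁻¹⁷ J.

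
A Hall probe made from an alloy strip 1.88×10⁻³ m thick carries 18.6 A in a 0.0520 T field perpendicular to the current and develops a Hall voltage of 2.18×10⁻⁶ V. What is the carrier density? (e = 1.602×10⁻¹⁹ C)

n ≈ 1.47×10²⁷ m⁻³

From V_H = IB/(n e t), n = IB/(V_H e t).
n = (18.6)(0.0520)/((2.18×10⁻⁶)(1.602×10⁻¹⁹)(1.88×10⁻³)) ≈ 1.47×10²⁷ m⁻³.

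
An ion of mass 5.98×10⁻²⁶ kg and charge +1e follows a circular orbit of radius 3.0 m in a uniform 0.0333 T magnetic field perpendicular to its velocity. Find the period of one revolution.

The cyclotron period depends only on m, q, B: T = 2πm/(|q|B).
T = 2π(5.98×10⁻²⁶)/((1.602×10⁻¹⁹)(0.0333)) ≈ 7.04×10⁻⁵ s.

T ≈ 7.04×10⁻⁵ s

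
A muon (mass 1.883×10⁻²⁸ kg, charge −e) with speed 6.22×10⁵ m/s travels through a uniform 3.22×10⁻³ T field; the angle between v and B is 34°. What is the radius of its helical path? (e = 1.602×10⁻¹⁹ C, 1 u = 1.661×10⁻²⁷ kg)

v⊥ = v sinθ = 6.22×10⁵·sin34° ≈ 3.478×10⁵ m/s.
r = m v⊥/(|q|B) = (1.883×10⁻²⁸)(3.478×10⁵)/((1.602×10⁻¹⁹)(3.22×10⁻³)) ≈ 0.127 m.

r ≈ 0.127 m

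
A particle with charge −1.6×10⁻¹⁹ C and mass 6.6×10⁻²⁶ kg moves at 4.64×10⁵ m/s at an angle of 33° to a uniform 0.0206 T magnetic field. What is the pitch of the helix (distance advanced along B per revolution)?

p ≈ 49.0 m

v∥ = v cosθ = 4.64×10⁵·cos33° ≈ 3.891×10⁵ m/s.
T = 2πm/(|q|B) = 2π(6.6×10⁻²⁶)/((1.6×10⁻¹⁹)(0.0206)) ≈ 1.258×10⁻⁴ s.
pitch = v∥ T = (3.891×10⁵)(1.258×10⁻⁴) ≈ 49.0 m.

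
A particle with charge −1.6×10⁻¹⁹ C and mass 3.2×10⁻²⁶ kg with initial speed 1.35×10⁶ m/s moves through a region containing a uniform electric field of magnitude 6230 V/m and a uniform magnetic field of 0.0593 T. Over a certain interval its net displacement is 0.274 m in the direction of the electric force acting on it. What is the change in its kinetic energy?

The magnetic force is always ⟂ v and does no work; only the electric force changes KE.
ΔKE = F_E · d = |q|E d = (1.6×10⁻¹⁹)(6230)(0.274) ≈ 2.73×10⁻¹⁶ J.

ΔKE ≈ 2.73×10⁻¹⁶ J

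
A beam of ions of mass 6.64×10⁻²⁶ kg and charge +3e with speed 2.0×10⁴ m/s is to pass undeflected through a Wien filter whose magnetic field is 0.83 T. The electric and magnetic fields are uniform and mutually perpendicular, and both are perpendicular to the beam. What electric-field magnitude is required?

E = 1.7×10⁴ V/m

For straight-line motion qE = qvB, so E = vB.
E = 2.0×10⁴ × 0.83 = 1.7×10⁴ V/m.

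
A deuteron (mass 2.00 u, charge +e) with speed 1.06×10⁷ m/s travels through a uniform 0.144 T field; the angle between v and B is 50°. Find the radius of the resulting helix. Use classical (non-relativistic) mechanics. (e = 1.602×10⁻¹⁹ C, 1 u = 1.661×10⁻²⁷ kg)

r ≈ 1.17 m

v⊥ = v sinθ = 1.06×10⁷·sin50° ≈ 8.120×10⁶ m/s.
r = m v⊥/(|q|B) = (3.322×10⁻²⁷)(8.120×10⁶)/((1.602×10⁻¹⁹)(0.144)) ≈ 1.17 m.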